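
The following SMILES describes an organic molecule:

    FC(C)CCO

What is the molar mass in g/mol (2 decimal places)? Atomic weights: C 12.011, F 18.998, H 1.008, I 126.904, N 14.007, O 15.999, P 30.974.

92.11 g/mol

First, the molecular formula is C4H9FO (counting implicit H from valence).
  C: 4 × 12.011 = 48.044
  F: 1 × 18.998 = 18.998
  H: 9 × 1.008 = 9.072
  O: 1 × 15.999 = 15.999
Sum: 4×12.011 + 1×18.998 + 9×1.008 + 1×15.999 = 92.113 → 92.11 g/mol.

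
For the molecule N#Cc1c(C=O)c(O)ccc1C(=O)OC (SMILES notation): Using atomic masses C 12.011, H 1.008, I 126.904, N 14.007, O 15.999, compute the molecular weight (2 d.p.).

205.17 g/mol

First, the molecular formula is C10H7NO4 (counting implicit H from valence).
  C: 10 × 12.011 = 120.110
  H: 7 × 1.008 = 7.056
  N: 1 × 14.007 = 14.007
  O: 4 × 15.999 = 63.996
Sum: 10×12.011 + 7×1.008 + 1×14.007 + 4×15.999 = 205.169 → 205.17 g/mol.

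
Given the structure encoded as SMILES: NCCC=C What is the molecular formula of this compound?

Walk through each heavy atom and fill implicit hydrogens from standard valence (C 4, N 3, O 2, S 2, halogen 1):
  atom 1: N, bond orders sum to 1 (valence 3) → 2 H
  atom 2: C, bond orders sum to 2 (valence 4) → 2 H
  atom 3: C, bond orders sum to 2 (valence 4) → 2 H
  atom 4: C, bond orders sum to 3 (valence 4) → 1 H
  atom 5: C, bond orders sum to 2 (valence 4) → 2 H
Totals → C:4, H:9, N:1.
In Hill order: C4H9N.

C4H9N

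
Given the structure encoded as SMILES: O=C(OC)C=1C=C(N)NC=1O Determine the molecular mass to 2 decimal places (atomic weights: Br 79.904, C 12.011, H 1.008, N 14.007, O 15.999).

First, the molecular formula is C6H8N2O3 (counting implicit H from valence).
  C: 6 × 12.011 = 72.066
  H: 8 × 1.008 = 8.064
  N: 2 × 14.007 = 28.014
  O: 3 × 15.999 = 47.997
Sum: 6×12.011 + 8×1.008 + 2×14.007 + 3×15.999 = 156.141 → 156.14 g/mol.

156.14 g/mol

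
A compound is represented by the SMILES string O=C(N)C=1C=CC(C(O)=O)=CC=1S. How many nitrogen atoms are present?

1

Scan the SMILES for N atoms (remember two-letter symbols like Cl and Br are single atoms).
Nitrogen count: 1.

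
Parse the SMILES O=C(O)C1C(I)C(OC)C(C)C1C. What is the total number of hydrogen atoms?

15

Walk through each heavy atom and fill implicit hydrogens from standard valence (C 4, N 3, O 2, S 2, halogen 1):
  atom 1: O, bond orders sum to 2 (valence 2) → 0 H
  atom 2: C, bond orders sum to 4 (valence 4) → 0 H
  atom 3: O, bond orders sum to 1 (valence 2) → 1 H
  atom 4: C, bond orders sum to 3 (valence 4) → 1 H
  atom 5: C, bond orders sum to 3 (valence 4) → 1 H
  atom 6: I (halogen, monovalent) → 0 H
  atom 7: C, bond orders sum to 3 (valence 4) → 1 H
  atom 8: O, bond orders sum to 2 (valence 2) → 0 H
  atom 9: C, bond orders sum to 1 (valence 4) → 3 H
  atom 10: C, bond orders sum to 3 (valence 4) → 1 H
  atom 11: C, bond orders sum to 1 (valence 4) → 3 H
  atom 12: C, bond orders sum to 3 (valence 4) → 1 H
  atom 13: C, bond orders sum to 1 (valence 4) → 3 H
Total hydrogens: 15.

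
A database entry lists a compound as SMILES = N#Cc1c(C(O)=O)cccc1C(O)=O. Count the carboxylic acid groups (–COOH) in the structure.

The carboxylic acid motif appears at heavy-atom positions 5, 12 in the SMILES.
Other groups present: 1 nitrile.
Carboxylic acid count: 2.

2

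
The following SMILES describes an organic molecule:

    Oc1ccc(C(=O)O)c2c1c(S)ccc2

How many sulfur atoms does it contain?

1

Scan the SMILES for S atoms (remember two-letter symbols like Cl and Br are single atoms).
Sulfur count: 1.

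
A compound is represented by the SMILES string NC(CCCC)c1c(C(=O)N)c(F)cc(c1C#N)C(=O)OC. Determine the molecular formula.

C15H18FN3O3

Walk through each heavy atom and fill implicit hydrogens from standard valence (C 4, N 3, O 2, S 2, halogen 1); for lowercase aromatic atoms, an aromatic c carries 1 H when it has two neighbours and 0 H with three, and aromatic n carries 0 H:
  atom 1: N, bond orders sum to 1 (valence 3) → 2 H
  atom 2: C, bond orders sum to 3 (valence 4) → 1 H
  atom 3: C, bond orders sum to 2 (valence 4) → 2 H
  atom 4: C, bond orders sum to 2 (valence 4) → 2 H
  atom 5: C, bond orders sum to 2 (valence 4) → 2 H
  atom 6: C, bond orders sum to 1 (valence 4) → 3 H
  atom 7: aromatic c, 3 neighbours → 0 H
  atom 8: aromatic c, 3 neighbours → 0 H
  atom 9: C, bond orders sum to 4 (valence 4) → 0 H
  atom 10: O, bond orders sum to 2 (valence 2) → 0 H
  atom 11: N, bond orders sum to 1 (valence 3) → 2 H
  atom 12: aromatic c, 3 neighbours → 0 H
  atom 13: F (halogen, monovalent) → 0 H
  atom 14: aromatic c, 2 neighbours → 1 H
  atom 15: aromatic c, 3 neighbours → 0 H
  atom 16: aromatic c, 3 neighbours → 0 H
  atom 17: C, bond orders sum to 4 (valence 4) → 0 H
  atom 18: N, bond orders sum to 3 (valence 3) → 0 H
  atom 19: C, bond orders sum to 4 (valence 4) → 0 H
  atom 20: O, bond orders sum to 2 (valence 2) → 0 H
  atom 21: O, bond orders sum to 2 (valence 2) → 0 H
  atom 22: C, bond orders sum to 1 (valence 4) → 3 H
Totals → C:15, H:18, F:1, N:3, O:3.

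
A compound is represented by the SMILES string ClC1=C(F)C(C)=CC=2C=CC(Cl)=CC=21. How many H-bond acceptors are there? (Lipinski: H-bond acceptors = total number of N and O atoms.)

N atoms: 0; O atoms: 0.
Lipinski HBA = 0 + 0 = 0.

0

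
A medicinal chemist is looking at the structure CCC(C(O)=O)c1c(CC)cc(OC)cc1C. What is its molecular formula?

C14H20O3

Walk through each heavy atom and fill implicit hydrogens from standard valence (C 4, N 3, O 2, S 2, halogen 1); for lowercase aromatic atoms, an aromatic c carries 1 H when it has two neighbours and 0 H with three, and aromatic n carries 0 H:
  atom 1: C, bond orders sum to 1 (valence 4) → 3 H
  atom 2: C, bond orders sum to 2 (valence 4) → 2 H
  atom 3: C, bond orders sum to 3 (valence 4) → 1 H
  atom 4: C, bond orders sum to 4 (valence 4) → 0 H
  atom 5: O, bond orders sum to 1 (valence 2) → 1 H
  atom 6: O, bond orders sum to 2 (valence 2) → 0 H
  atom 7: aromatic c, 3 neighbours → 0 H
  atom 8: aromatic c, 3 neighbours → 0 H
  atom 9: C, bond orders sum to 2 (valence 4) → 2 H
  atom 10: C, bond orders sum to 1 (valence 4) → 3 H
  atom 11: aromatic c, 2 neighbours → 1 H
  atom 12: aromatic c, 3 neighbours → 0 H
  atom 13: O, bond orders sum to 2 (valence 2) → 0 H
  atom 14: C, bond orders sum to 1 (valence 4) → 3 H
  atom 15: aromatic c, 2 neighbours → 1 H
  atom 16: aromatic c, 3 neighbours → 0 H
  atom 17: C, bond orders sum to 1 (valence 4) → 3 H
Totals → C:14, H:20, O:3.
In Hill order: C14H20O3.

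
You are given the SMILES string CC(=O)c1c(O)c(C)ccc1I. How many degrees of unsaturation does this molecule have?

5

Molecular formula: C9H9IO2.
DoU = (2C + 2 + N − H − X) / 2, where X is the halogen count and O/S are ignored.
    = (2·9 + 2 + 0 − 9 − 1) / 2 = 10 / 2 = 5.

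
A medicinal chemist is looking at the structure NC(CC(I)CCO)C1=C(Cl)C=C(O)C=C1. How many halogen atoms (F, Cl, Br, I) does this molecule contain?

Halogen atoms appear at heavy-atom positions 5, 11 (1×Cl, 1×I).
Other groups present: 2 hydroxyl, 1 primary amine.
Halogen count: 2.

2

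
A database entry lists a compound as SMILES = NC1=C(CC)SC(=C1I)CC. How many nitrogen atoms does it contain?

Scan the SMILES for N atoms (remember two-letter symbols like Cl and Br are single atoms).
Nitrogen count: 1.

1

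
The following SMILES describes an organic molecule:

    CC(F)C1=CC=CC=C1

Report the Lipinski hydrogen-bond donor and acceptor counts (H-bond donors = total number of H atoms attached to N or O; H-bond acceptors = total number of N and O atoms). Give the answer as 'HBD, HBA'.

0, 0

Donors: find every N or O and count the H atoms it carries.
  (no N or O atoms present)
Lipinski HBD = 0.
Acceptors: N atoms = 0, O atoms = 0 → HBA = 0.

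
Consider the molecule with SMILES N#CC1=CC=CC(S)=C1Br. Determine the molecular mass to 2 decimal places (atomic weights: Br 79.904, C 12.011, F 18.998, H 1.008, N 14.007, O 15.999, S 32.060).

First, the molecular formula is C7H4BrNS (counting implicit H from valence).
  Br: 1 × 79.904 = 79.904
  C: 7 × 12.011 = 84.077
  H: 4 × 1.008 = 4.032
  N: 1 × 14.007 = 14.007
  S: 1 × 32.060 = 32.060
Sum: 1×79.904 + 7×12.011 + 4×1.008 + 1×14.007 + 1×32.060 = 214.080 → 214.08 g/mol.

214.08 g/mol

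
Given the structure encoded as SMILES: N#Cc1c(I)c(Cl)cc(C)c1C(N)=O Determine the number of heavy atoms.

14

Every atom symbol written in the SMILES (organic subset) is one heavy atom; implicit H are not written.
Heavy atoms by element → C:9, Cl:1, I:1, N:2, O:1.
Total: 14.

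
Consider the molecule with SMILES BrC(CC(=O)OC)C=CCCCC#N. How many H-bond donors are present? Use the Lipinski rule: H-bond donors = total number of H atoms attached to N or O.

Donors: find every N or O and count the H atoms it carries.
  atom 5 (O): bond orders sum to 2 → 0 H
  atom 6 (O): bond orders sum to 2 → 0 H
  atom 14 (N): bond orders sum to 3 → 0 H
Lipinski HBD = 0.

0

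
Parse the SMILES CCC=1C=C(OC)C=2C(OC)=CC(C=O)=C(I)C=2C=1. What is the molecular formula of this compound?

C15H15IO3

Walk through each heavy atom and fill implicit hydrogens from standard valence (C 4, N 3, O 2, S 2, halogen 1):
  atom 1: C, bond orders sum to 1 (valence 4) → 3 H
  atom 2: C, bond orders sum to 2 (valence 4) → 2 H
  atom 3: C, bond orders sum to 4 (valence 4) → 0 H
  atom 4: C, bond orders sum to 3 (valence 4) → 1 H
  atom 5: C, bond orders sum to 4 (valence 4) → 0 H
  atom 6: O, bond orders sum to 2 (valence 2) → 0 H
  atom 7: C, bond orders sum to 1 (valence 4) → 3 H
  atom 8: C, bond orders sum to 4 (valence 4) → 0 H
  atom 9: C, bond orders sum to 4 (valence 4) → 0 H
  atom 10: O, bond orders sum to 2 (valence 2) → 0 H
  atom 11: C, bond orders sum to 1 (valence 4) → 3 H
  atom 12: C, bond orders sum to 3 (valence 4) → 1 H
  atom 13: C, bond orders sum to 4 (valence 4) → 0 H
  atom 14: C, bond orders sum to 3 (valence 4) → 1 H
  atom 15: O, bond orders sum to 2 (valence 2) → 0 H
  atom 16: C, bond orders sum to 4 (valence 4) → 0 H
  atom 17: I (halogen, monovalent) → 0 H
  atom 18: C, bond orders sum to 4 (valence 4) → 0 H
  atom 19: C, bond orders sum to 3 (valence 4) → 1 H
Totals → C:15, H:15, I:1, O:3.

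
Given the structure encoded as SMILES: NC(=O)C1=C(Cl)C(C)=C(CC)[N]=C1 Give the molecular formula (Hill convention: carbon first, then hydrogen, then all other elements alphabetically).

Walk through each heavy atom and fill implicit hydrogens from standard valence (C 4, N 3, O 2, S 2, halogen 1):
  atom 1: N, bond orders sum to 1 (valence 3) → 2 H
  atom 2: C, bond orders sum to 4 (valence 4) → 0 H
  atom 3: O, bond orders sum to 2 (valence 2) → 0 H
  atom 4: C, bond orders sum to 4 (valence 4) → 0 H
  atom 5: C, bond orders sum to 4 (valence 4) → 0 H
  atom 6: Cl (halogen, monovalent) → 0 H
  atom 7: C, bond orders sum to 4 (valence 4) → 0 H
  atom 8: C, bond orders sum to 1 (valence 4) → 3 H
  atom 9: C, bond orders sum to 4 (valence 4) → 0 H
  atom 10: C, bond orders sum to 2 (valence 4) → 2 H
  atom 11: C, bond orders sum to 1 (valence 4) → 3 H
  atom 12: N with explicit H count 0
  atom 13: C, bond orders sum to 3 (valence 4) → 1 H
Totals → C:9, H:11, Cl:1, N:2, O:1.

C9H11ClN2O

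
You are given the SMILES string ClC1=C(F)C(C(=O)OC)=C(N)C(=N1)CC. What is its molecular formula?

Walk through each heavy atom and fill implicit hydrogens from standard valence (C 4, N 3, O 2, S 2, halogen 1):
  atom 1: Cl (halogen, monovalent) → 0 H
  atom 2: C, bond orders sum to 4 (valence 4) → 0 H
  atom 3: C, bond orders sum to 4 (valence 4) → 0 H
  atom 4: F (halogen, monovalent) → 0 H
  atom 5: C, bond orders sum to 4 (valence 4) → 0 H
  atom 6: C, bond orders sum to 4 (valence 4) → 0 H
  atom 7: O, bond orders sum to 2 (valence 2) → 0 H
  atom 8: O, bond orders sum to 2 (valence 2) → 0 H
  atom 9: C, bond orders sum to 1 (valence 4) → 3 H
  atom 10: C, bond orders sum to 4 (valence 4) → 0 H
  atom 11: N, bond orders sum to 1 (valence 3) → 2 H
  atom 12: C, bond orders sum to 4 (valence 4) → 0 H
  atom 13: N, bond orders sum to 3 (valence 3) → 0 H
  atom 14: C, bond orders sum to 2 (valence 4) → 2 H
  atom 15: C, bond orders sum to 1 (valence 4) → 3 H
Totals → C:9, H:10, Cl:1, F:1, N:2, O:2.

C9H10ClFN2O2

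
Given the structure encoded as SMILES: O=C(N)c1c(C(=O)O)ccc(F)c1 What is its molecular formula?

Walk through each heavy atom and fill implicit hydrogens from standard valence (C 4, N 3, O 2, S 2, halogen 1); for lowercase aromatic atoms, an aromatic c carries 1 H when it has two neighbours and 0 H with three, and aromatic n carries 0 H:
  atom 1: O, bond orders sum to 2 (valence 2) → 0 H
  atom 2: C, bond orders sum to 4 (valence 4) → 0 H
  atom 3: N, bond orders sum to 1 (valence 3) → 2 H
  atom 4: aromatic c, 3 neighbours → 0 H
  atom 5: aromatic c, 3 neighbours → 0 H
  atom 6: C, bond orders sum to 4 (valence 4) → 0 H
  atom 7: O, bond orders sum to 2 (valence 2) → 0 H
  atom 8: O, bond orders sum to 1 (valence 2) → 1 H
  atom 9: aromatic c, 2 neighbours → 1 H
  atom 10: aromatic c, 2 neighbours → 1 H
  atom 11: aromatic c, 3 neighbours → 0 H
  atom 12: F (halogen, monovalent) → 0 H
  atom 13: aromatic c, 2 neighbours → 1 H
Totals → C:8, H:6, F:1, N:1, O:3.
In Hill order: C8H6FNO3.

C8H6FNO3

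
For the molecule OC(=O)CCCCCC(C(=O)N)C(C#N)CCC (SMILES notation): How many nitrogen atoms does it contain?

Scan the SMILES for N atoms (remember two-letter symbols like Cl and Br are single atoms).
Nitrogen count: 2.

2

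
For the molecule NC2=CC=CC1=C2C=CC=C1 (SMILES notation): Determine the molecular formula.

Walk through each heavy atom and fill implicit hydrogens from standard valence (C 4, N 3, O 2, S 2, halogen 1):
  atom 1: N, bond orders sum to 1 (valence 3) → 2 H
  atom 2: C, bond orders sum to 4 (valence 4) → 0 H
  atom 3: C, bond orders sum to 3 (valence 4) → 1 H
  atom 4: C, bond orders sum to 3 (valence 4) → 1 H
  atom 5: C, bond orders sum to 3 (valence 4) → 1 H
  atom 6: C, bond orders sum to 4 (valence 4) → 0 H
  atom 7: C, bond orders sum to 4 (valence 4) → 0 H
  atom 8: C, bond orders sum to 3 (valence 4) → 1 H
  atom 9: C, bond orders sum to 3 (valence 4) → 1 H
  atom 10: C, bond orders sum to 3 (valence 4) → 1 H
  atom 11: C, bond orders sum to 3 (valence 4) → 1 H
Totals → C:10, H:9, N:1.
In Hill order: C10H9N.

C10H9N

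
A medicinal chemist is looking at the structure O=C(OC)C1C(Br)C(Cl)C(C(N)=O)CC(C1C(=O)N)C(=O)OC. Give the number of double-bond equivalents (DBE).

5

Degree of unsaturation = (number of rings) + (number of π bonds).
Ring closures in the SMILES: 1.
π bonds: 4 double bonds (each 1 DoU) → 4 DoU from unsaturation.
Total DoU = 1 + 4 = 5.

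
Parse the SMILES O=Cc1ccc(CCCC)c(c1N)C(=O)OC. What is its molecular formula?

C13H17NO3

Walk through each heavy atom and fill implicit hydrogens from standard valence (C 4, N 3, O 2, S 2, halogen 1); for lowercase aromatic atoms, an aromatic c carries 1 H when it has two neighbours and 0 H with three, and aromatic n carries 0 H:
  atom 1: O, bond orders sum to 2 (valence 2) → 0 H
  atom 2: C, bond orders sum to 3 (valence 4) → 1 H
  atom 3: aromatic c, 3 neighbours → 0 H
  atom 4: aromatic c, 2 neighbours → 1 H
  atom 5: aromatic c, 2 neighbours → 1 H
  atom 6: aromatic c, 3 neighbours → 0 H
  atom 7: C, bond orders sum to 2 (valence 4) → 2 H
  atom 8: C, bond orders sum to 2 (valence 4) → 2 H
  atom 9: C, bond orders sum to 2 (valence 4) → 2 H
  atom 10: C, bond orders sum to 1 (valence 4) → 3 H
  atom 11: aromatic c, 3 neighbours → 0 H
  atom 12: aromatic c, 3 neighbours → 0 H
  atom 13: N, bond orders sum to 1 (valence 3) → 2 H
  atom 14: C, bond orders sum to 4 (valence 4) → 0 H
  atom 15: O, bond orders sum to 2 (valence 2) → 0 H
  atom 16: O, bond orders sum to 2 (valence 2) → 0 H
  atom 17: C, bond orders sum to 1 (valence 4) → 3 H
Totals → C:13, H:17, N:1, O:3.
In Hill order: C13H17NO3.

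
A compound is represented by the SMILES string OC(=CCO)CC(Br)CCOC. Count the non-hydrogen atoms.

Every atom symbol written in the SMILES (organic subset) is one heavy atom; implicit H are not written.
Heavy atoms by element → Br:1, C:8, O:3.
Total: 12.

12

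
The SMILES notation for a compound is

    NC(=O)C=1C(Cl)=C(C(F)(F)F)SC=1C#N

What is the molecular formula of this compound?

C7H2ClF3N2OS

Walk through each heavy atom and fill implicit hydrogens from standard valence (C 4, N 3, O 2, S 2, halogen 1):
  atom 1: N, bond orders sum to 1 (valence 3) → 2 H
  atom 2: C, bond orders sum to 4 (valence 4) → 0 H
  atom 3: O, bond orders sum to 2 (valence 2) → 0 H
  atom 4: C, bond orders sum to 4 (valence 4) → 0 H
  atom 5: C, bond orders sum to 4 (valence 4) → 0 H
  atom 6: Cl (halogen, monovalent) → 0 H
  atom 7: C, bond orders sum to 4 (valence 4) → 0 H
  atom 8: C, bond orders sum to 4 (valence 4) → 0 H
  atom 9: F (halogen, monovalent) → 0 H
  atom 10: F (halogen, monovalent) → 0 H
  atom 11: F (halogen, monovalent) → 0 H
  atom 12: S, bond orders sum to 2 (valence 2) → 0 H
  atom 13: C, bond orders sum to 4 (valence 4) → 0 H
  atom 14: C, bond orders sum to 4 (valence 4) → 0 H
  atom 15: N, bond orders sum to 3 (valence 3) → 0 H
Totals → C:7, H:2, Cl:1, F:3, N:2, O:1, S:1.
In Hill order: C7H2ClF3N2OS.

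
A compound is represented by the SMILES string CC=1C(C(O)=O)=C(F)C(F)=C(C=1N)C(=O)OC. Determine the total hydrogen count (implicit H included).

Walk through each heavy atom and fill implicit hydrogens from standard valence (C 4, N 3, O 2, S 2, halogen 1):
  atom 1: C, bond orders sum to 1 (valence 4) → 3 H
  atom 2: C, bond orders sum to 4 (valence 4) → 0 H
  atom 3: C, bond orders sum to 4 (valence 4) → 0 H
  atom 4: C, bond orders sum to 4 (valence 4) → 0 H
  atom 5: O, bond orders sum to 1 (valence 2) → 1 H
  atom 6: O, bond orders sum to 2 (valence 2) → 0 H
  atom 7: C, bond orders sum to 4 (valence 4) → 0 H
  atom 8: F (halogen, monovalent) → 0 H
  atom 9: C, bond orders sum to 4 (valence 4) → 0 H
  atom 10: F (halogen, monovalent) → 0 H
  atom 11: C, bond orders sum to 4 (valence 4) → 0 H
  atom 12: C, bond orders sum to 4 (valence 4) → 0 H
  atom 13: N, bond orders sum to 1 (valence 3) → 2 H
  atom 14: C, bond orders sum to 4 (valence 4) → 0 H
  atom 15: O, bond orders sum to 2 (valence 2) → 0 H
  atom 16: O, bond orders sum to 2 (valence 2) → 0 H
  atom 17: C, bond orders sum to 1 (valence 4) → 3 H
Total hydrogens: 9.

9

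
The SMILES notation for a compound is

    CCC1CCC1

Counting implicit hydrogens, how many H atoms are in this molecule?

Walk through each heavy atom and fill implicit hydrogens from standard valence (C 4, N 3, O 2, S 2, halogen 1):
  atom 1: C, bond orders sum to 1 (valence 4) → 3 H
  atom 2: C, bond orders sum to 2 (valence 4) → 2 H
  atom 3: C, bond orders sum to 3 (valence 4) → 1 H
  atom 4: C, bond orders sum to 2 (valence 4) → 2 H
  atom 5: C, bond orders sum to 2 (valence 4) → 2 H
  atom 6: C, bond orders sum to 2 (valence 4) → 2 H
Total hydrogens: 12.

12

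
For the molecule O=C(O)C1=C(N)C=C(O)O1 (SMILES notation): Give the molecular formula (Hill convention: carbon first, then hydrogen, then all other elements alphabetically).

C5H5NO4

Walk through each heavy atom and fill implicit hydrogens from standard valence (C 4, N 3, O 2, S 2, halogen 1):
  atom 1: O, bond orders sum to 2 (valence 2) → 0 H
  atom 2: C, bond orders sum to 4 (valence 4) → 0 H
  atom 3: O, bond orders sum to 1 (valence 2) → 1 H
  atom 4: C, bond orders sum to 4 (valence 4) → 0 H
  atom 5: C, bond orders sum to 4 (valence 4) → 0 H
  atom 6: N, bond orders sum to 1 (valence 3) → 2 H
  atom 7: C, bond orders sum to 3 (valence 4) → 1 H
  atom 8: C, bond orders sum to 4 (valence 4) → 0 H
  atom 9: O, bond orders sum to 1 (valence 2) → 1 H
  atom 10: O, bond orders sum to 2 (valence 2) → 0 H
Totals → C:5, H:5, N:1, O:4.
In Hill order: C5H5NO4.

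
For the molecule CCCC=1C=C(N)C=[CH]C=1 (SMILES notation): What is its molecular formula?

C9H13N

Walk through each heavy atom and fill implicit hydrogens from standard valence (C 4, N 3, O 2, S 2, halogen 1):
  atom 1: C, bond orders sum to 1 (valence 4) → 3 H
  atom 2: C, bond orders sum to 2 (valence 4) → 2 H
  atom 3: C, bond orders sum to 2 (valence 4) → 2 H
  atom 4: C, bond orders sum to 4 (valence 4) → 0 H
  atom 5: C, bond orders sum to 3 (valence 4) → 1 H
  atom 6: C, bond orders sum to 4 (valence 4) → 0 H
  atom 7: N, bond orders sum to 1 (valence 3) → 2 H
  atom 8: C, bond orders sum to 3 (valence 4) → 1 H
  atom 9: C with explicit H count 1
  atom 10: C, bond orders sum to 3 (valence 4) → 1 H
Totals → C:9, H:13, N:1.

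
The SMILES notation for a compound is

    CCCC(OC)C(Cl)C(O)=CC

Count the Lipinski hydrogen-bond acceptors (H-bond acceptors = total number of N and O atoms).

N atoms: 0; O atoms: 2.
Lipinski HBA = 0 + 2 = 2.

2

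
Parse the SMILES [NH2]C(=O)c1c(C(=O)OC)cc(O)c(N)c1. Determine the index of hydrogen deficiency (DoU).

Molecular formula: C9H10N2O4.
DoU = (2C + 2 + N − H − X) / 2, where X is the halogen count and O/S are ignored.
    = (2·9 + 2 + 2 − 10 − 0) / 2 = 12 / 2 = 6.

6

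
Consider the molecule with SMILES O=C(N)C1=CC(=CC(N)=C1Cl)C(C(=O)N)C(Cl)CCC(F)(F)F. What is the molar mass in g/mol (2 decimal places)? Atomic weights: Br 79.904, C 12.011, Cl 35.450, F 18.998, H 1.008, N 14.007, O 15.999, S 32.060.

372.17 g/mol

First, the molecular formula is C13H14Cl2F3N3O2 (counting implicit H from valence).
  C: 13 × 12.011 = 156.143
  Cl: 2 × 35.450 = 70.900
  F: 3 × 18.998 = 56.994
  H: 14 × 1.008 = 14.112
  N: 3 × 14.007 = 42.021
  O: 2 × 15.999 = 31.998
Sum: 13×12.011 + 2×35.450 + 3×18.998 + 14×1.008 + 3×14.007 + 2×15.999 = 372.168 → 372.17 g/mol.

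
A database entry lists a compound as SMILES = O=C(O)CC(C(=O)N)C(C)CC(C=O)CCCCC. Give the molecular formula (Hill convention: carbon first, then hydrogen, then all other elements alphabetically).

C14H25NO4

Walk through each heavy atom and fill implicit hydrogens from standard valence (C 4, N 3, O 2, S 2, halogen 1):
  atom 1: O, bond orders sum to 2 (valence 2) → 0 H
  atom 2: C, bond orders sum to 4 (valence 4) → 0 H
  atom 3: O, bond orders sum to 1 (valence 2) → 1 H
  atom 4: C, bond orders sum to 2 (valence 4) → 2 H
  atom 5: C, bond orders sum to 3 (valence 4) → 1 H
  atom 6: C, bond orders sum to 4 (valence 4) → 0 H
  atom 7: O, bond orders sum to 2 (valence 2) → 0 H
  atom 8: N, bond orders sum to 1 (valence 3) → 2 H
  atom 9: C, bond orders sum to 3 (valence 4) → 1 H
  atom 10: C, bond orders sum to 1 (valence 4) → 3 H
  atom 11: C, bond orders sum to 2 (valence 4) → 2 H
  atom 12: C, bond orders sum to 3 (valence 4) → 1 H
  atom 13: C, bond orders sum to 3 (valence 4) → 1 H
  atom 14: O, bond orders sum to 2 (valence 2) → 0 H
  atom 15: C, bond orders sum to 2 (valence 4) → 2 H
  atom 16: C, bond orders sum to 2 (valence 4) → 2 H
  atom 17: C, bond orders sum to 2 (valence 4) → 2 H
  atom 18: C, bond orders sum to 2 (valence 4) → 2 H
  atom 19: C, bond orders sum to 1 (valence 4) → 3 H
Totals → C:14, H:25, N:1, O:4.
In Hill order: C14H25NO4.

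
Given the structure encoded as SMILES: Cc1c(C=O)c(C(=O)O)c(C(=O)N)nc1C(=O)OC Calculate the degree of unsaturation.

Molecular formula: C11H10N2O6.
DoU = (2C + 2 + N − H − X) / 2, where X is the halogen count and O/S are ignored.
    = (2·11 + 2 + 2 − 10 − 0) / 2 = 16 / 2 = 8.

8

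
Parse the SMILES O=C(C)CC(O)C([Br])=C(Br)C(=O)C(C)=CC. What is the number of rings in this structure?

0

In SMILES, each pair of matching ring-closure digits denotes one ring-closing bond; the number of such bonds equals the number of independent rings.
Ring-closure bonds here: 0.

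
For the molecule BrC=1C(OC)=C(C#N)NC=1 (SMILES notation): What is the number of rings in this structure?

In SMILES, each pair of matching ring-closure digits denotes one ring-closing bond; the number of such bonds equals the number of independent rings.
Ring-closure bonds here: 1.

1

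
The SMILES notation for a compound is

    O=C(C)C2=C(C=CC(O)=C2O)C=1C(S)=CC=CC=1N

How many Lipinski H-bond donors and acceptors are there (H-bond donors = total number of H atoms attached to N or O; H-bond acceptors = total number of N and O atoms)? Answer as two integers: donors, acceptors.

4, 4

Donors: find every N or O and count the H atoms it carries.
  atom 1 (O): bond orders sum to 2 → 0 H
  atom 9 (O): bond orders sum to 1 → 1 H
  atom 11 (O): bond orders sum to 1 → 1 H
  atom 19 (N): bond orders sum to 1 → 2 H
Lipinski HBD = 4.
Acceptors: N atoms = 1, O atoms = 3 → HBA = 4.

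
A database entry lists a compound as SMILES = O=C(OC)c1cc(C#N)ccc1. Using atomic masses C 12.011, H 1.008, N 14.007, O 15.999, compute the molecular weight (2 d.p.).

First, the molecular formula is C9H7NO2 (counting implicit H from valence).
  C: 9 × 12.011 = 108.099
  H: 7 × 1.008 = 7.056
  N: 1 × 14.007 = 14.007
  O: 2 × 15.999 = 31.998
Sum: 9×12.011 + 7×1.008 + 1×14.007 + 2×15.999 = 161.160 → 161.16 g/mol.

161.16 g/mol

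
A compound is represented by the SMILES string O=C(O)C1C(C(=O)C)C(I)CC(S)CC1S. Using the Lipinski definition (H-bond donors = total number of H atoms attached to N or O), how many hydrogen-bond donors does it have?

1

Donors: find every N or O and count the H atoms it carries.
  atom 1 (O): bond orders sum to 2 → 0 H
  atom 3 (O): bond orders sum to 1 → 1 H
  atom 7 (O): bond orders sum to 2 → 0 H
Lipinski HBD = 1.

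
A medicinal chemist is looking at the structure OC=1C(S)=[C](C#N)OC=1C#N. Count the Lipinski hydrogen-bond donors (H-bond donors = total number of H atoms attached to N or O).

1

Donors: find every N or O and count the H atoms it carries.
  atom 1 (O): bond orders sum to 1 → 1 H
  atom 7 (N): bond orders sum to 3 → 0 H
  atom 8 (O): bond orders sum to 2 → 0 H
  atom 11 (N): bond orders sum to 3 → 0 H
Lipinski HBD = 1.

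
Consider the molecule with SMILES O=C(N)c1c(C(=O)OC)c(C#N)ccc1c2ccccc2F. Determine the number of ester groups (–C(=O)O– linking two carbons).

The ester motif appears at heavy-atom position 6 in the SMILES.
Other groups present: 1 amide, 1 nitrile.
Ester count: 1.

1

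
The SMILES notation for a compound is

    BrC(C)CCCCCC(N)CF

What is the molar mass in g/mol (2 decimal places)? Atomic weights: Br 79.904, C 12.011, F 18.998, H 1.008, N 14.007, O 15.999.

240.16 g/mol

First, the molecular formula is C9H19BrFN (counting implicit H from valence).
  Br: 1 × 79.904 = 79.904
  C: 9 × 12.011 = 108.099
  F: 1 × 18.998 = 18.998
  H: 19 × 1.008 = 19.152
  N: 1 × 14.007 = 14.007
Sum: 1×79.904 + 9×12.011 + 1×18.998 + 19×1.008 + 1×14.007 = 240.160 → 240.16 g/mol.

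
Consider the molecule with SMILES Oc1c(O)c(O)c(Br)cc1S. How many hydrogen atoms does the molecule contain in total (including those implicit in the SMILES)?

Walk through each heavy atom and fill implicit hydrogens from standard valence (C 4, N 3, O 2, S 2, halogen 1); for lowercase aromatic atoms, an aromatic c carries 1 H when it has two neighbours and 0 H with three, and aromatic n carries 0 H:
  atom 1: O, bond orders sum to 1 (valence 2) → 1 H
  atom 2: aromatic c, 3 neighbours → 0 H
  atom 3: aromatic c, 3 neighbours → 0 H
  atom 4: O, bond orders sum to 1 (valence 2) → 1 H
  atom 5: aromatic c, 3 neighbours → 0 H
  atom 6: O, bond orders sum to 1 (valence 2) → 1 H
  atom 7: aromatic c, 3 neighbours → 0 H
  atom 8: Br (halogen, monovalent) → 0 H
  atom 9: aromatic c, 2 neighbours → 1 H
  atom 10: aromatic c, 3 neighbours → 0 H
  atom 11: S, bond orders sum to 1 (valence 2) → 1 H
Total hydrogens: 5.

5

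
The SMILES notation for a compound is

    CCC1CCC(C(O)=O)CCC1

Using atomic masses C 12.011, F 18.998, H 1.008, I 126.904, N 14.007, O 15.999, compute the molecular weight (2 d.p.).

First, the molecular formula is C10H18O2 (counting implicit H from valence).
  C: 10 × 12.011 = 120.110
  H: 18 × 1.008 = 18.144
  O: 2 × 15.999 = 31.998
Sum: 10×12.011 + 18×1.008 + 2×15.999 = 170.252 → 170.25 g/mol.

170.25 g/mol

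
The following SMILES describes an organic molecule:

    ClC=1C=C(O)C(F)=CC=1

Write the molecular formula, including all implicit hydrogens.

C6H4ClFO

Walk through each heavy atom and fill implicit hydrogens from standard valence (C 4, N 3, O 2, S 2, halogen 1):
  atom 1: Cl (halogen, monovalent) → 0 H
  atom 2: C, bond orders sum to 4 (valence 4) → 0 H
  atom 3: C, bond orders sum to 3 (valence 4) → 1 H
  atom 4: C, bond orders sum to 4 (valence 4) → 0 H
  atom 5: O, bond orders sum to 1 (valence 2) → 1 H
  atom 6: C, bond orders sum to 4 (valence 4) → 0 H
  atom 7: F (halogen, monovalent) → 0 H
  atom 8: C, bond orders sum to 3 (valence 4) → 1 H
  atom 9: C, bond orders sum to 3 (valence 4) → 1 H
Totals → C:6, H:4, Cl:1, F:1, O:1.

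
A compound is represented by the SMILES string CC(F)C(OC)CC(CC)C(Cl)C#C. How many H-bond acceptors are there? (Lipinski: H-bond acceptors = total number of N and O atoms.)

N atoms: 0; O atoms: 1.
Lipinski HBA = 0 + 1 = 1.

1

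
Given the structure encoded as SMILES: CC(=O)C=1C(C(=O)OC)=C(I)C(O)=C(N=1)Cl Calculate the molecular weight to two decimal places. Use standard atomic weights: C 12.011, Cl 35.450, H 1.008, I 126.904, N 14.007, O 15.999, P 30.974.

First, the molecular formula is C9H7ClINO4 (counting implicit H from valence).
  C: 9 × 12.011 = 108.099
  Cl: 1 × 35.450 = 35.450
  H: 7 × 1.008 = 7.056
  I: 1 × 126.904 = 126.904
  N: 1 × 14.007 = 14.007
  O: 4 × 15.999 = 63.996
Sum: 9×12.011 + 1×35.450 + 7×1.008 + 1×126.904 + 1×14.007 + 4×15.999 = 355.512 → 355.51 g/mol.

355.51 g/mol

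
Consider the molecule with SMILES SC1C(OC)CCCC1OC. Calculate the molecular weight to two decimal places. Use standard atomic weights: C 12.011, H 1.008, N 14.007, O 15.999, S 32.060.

First, the molecular formula is C8H16O2S (counting implicit H from valence).
  C: 8 × 12.011 = 96.088
  H: 16 × 1.008 = 16.128
  O: 2 × 15.999 = 31.998
  S: 1 × 32.060 = 32.060
Sum: 8×12.011 + 16×1.008 + 2×15.999 + 1×32.060 = 176.274 → 176.27 g/mol.

176.27 g/mol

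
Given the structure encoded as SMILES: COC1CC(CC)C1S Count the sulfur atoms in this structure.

Scan the SMILES for S atoms (remember two-letter symbols like Cl and Br are single atoms).
Sulfur count: 1.

1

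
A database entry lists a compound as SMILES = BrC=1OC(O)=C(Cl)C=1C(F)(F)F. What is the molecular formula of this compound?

Walk through each heavy atom and fill implicit hydrogens from standard valence (C 4, N 3, O 2, S 2, halogen 1):
  atom 1: Br (halogen, monovalent) → 0 H
  atom 2: C, bond orders sum to 4 (valence 4) → 0 H
  atom 3: O, bond orders sum to 2 (valence 2) → 0 H
  atom 4: C, bond orders sum to 4 (valence 4) → 0 H
  atom 5: O, bond orders sum to 1 (valence 2) → 1 H
  atom 6: C, bond orders sum to 4 (valence 4) → 0 H
  atom 7: Cl (halogen, monovalent) → 0 H
  atom 8: C, bond orders sum to 4 (valence 4) → 0 H
  atom 9: C, bond orders sum to 4 (valence 4) → 0 H
  atom 10: F (halogen, monovalent) → 0 H
  atom 11: F (halogen, monovalent) → 0 H
  atom 12: F (halogen, monovalent) → 0 H
Totals → C:5, H:1, Br:1, Cl:1, F:3, O:2.

C5HBrClF3O2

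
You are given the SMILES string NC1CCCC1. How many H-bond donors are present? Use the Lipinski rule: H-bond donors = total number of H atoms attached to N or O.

Donors: find every N or O and count the H atoms it carries.
  atom 1 (N): bond orders sum to 1 → 2 H
Lipinski HBD = 2.

2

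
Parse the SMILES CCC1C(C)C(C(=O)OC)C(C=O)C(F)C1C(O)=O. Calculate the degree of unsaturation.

4

Molecular formula: C13H19FO5.
DoU = (2C + 2 + N − H − X) / 2, where X is the halogen count and O/S are ignored.
    = (2·13 + 2 + 0 − 19 − 1) / 2 = 8 / 2 = 4.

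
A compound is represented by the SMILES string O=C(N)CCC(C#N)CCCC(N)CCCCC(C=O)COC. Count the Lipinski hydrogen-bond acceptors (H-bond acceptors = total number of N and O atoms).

6

N atoms: 3; O atoms: 3.
Lipinski HBA = 3 + 3 = 6.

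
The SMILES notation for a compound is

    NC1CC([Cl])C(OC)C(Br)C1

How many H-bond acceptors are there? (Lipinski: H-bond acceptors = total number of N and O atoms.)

2

N atoms: 1; O atoms: 1.
Lipinski HBA = 1 + 1 = 2.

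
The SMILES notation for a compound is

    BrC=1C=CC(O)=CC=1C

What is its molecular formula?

Walk through each heavy atom and fill implicit hydrogens from standard valence (C 4, N 3, O 2, S 2, halogen 1):
  atom 1: Br (halogen, monovalent) → 0 H
  atom 2: C, bond orders sum to 4 (valence 4) → 0 H
  atom 3: C, bond orders sum to 3 (valence 4) → 1 H
  atom 4: C, bond orders sum to 3 (valence 4) → 1 H
  atom 5: C, bond orders sum to 4 (valence 4) → 0 H
  atom 6: O, bond orders sum to 1 (valence 2) → 1 H
  atom 7: C, bond orders sum to 3 (valence 4) → 1 H
  atom 8: C, bond orders sum to 4 (valence 4) → 0 H
  atom 9: C, bond orders sum to 1 (valence 4) → 3 H
Totals → C:7, H:7, Br:1, O:1.

C7H7BrO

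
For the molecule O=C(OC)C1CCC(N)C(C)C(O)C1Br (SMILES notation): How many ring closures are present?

1

In SMILES, each pair of matching ring-closure digits denotes one ring-closing bond; the number of such bonds equals the number of independent rings.
Ring-closure bonds here: 1.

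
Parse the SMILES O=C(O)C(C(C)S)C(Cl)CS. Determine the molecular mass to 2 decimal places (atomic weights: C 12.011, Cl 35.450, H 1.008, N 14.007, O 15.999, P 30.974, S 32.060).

214.72 g/mol

First, the molecular formula is C6H11ClO2S2 (counting implicit H from valence).
  C: 6 × 12.011 = 72.066
  Cl: 1 × 35.450 = 35.450
  H: 11 × 1.008 = 11.088
  O: 2 × 15.999 = 31.998
  S: 2 × 32.060 = 64.120
Sum: 6×12.011 + 1×35.450 + 11×1.008 + 2×15.999 + 2×32.060 = 214.722 → 214.72 g/mol.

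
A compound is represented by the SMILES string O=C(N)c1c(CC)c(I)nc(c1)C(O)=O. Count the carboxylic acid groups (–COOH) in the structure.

The carboxylic acid motif appears at heavy-atom position 13 in the SMILES.
Other groups present: 1 amide.
Carboxylic acid count: 1.

1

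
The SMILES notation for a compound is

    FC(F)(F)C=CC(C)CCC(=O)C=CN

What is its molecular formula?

Walk through each heavy atom and fill implicit hydrogens from standard valence (C 4, N 3, O 2, S 2, halogen 1):
  atom 1: F (halogen, monovalent) → 0 H
  atom 2: C, bond orders sum to 4 (valence 4) → 0 H
  atom 3: F (halogen, monovalent) → 0 H
  atom 4: F (halogen, monovalent) → 0 H
  atom 5: C, bond orders sum to 3 (valence 4) → 1 H
  atom 6: C, bond orders sum to 3 (valence 4) → 1 H
  atom 7: C, bond orders sum to 3 (valence 4) → 1 H
  atom 8: C, bond orders sum to 1 (valence 4) → 3 H
  atom 9: C, bond orders sum to 2 (valence 4) → 2 H
  atom 10: C, bond orders sum to 2 (valence 4) → 2 H
  atom 11: C, bond orders sum to 4 (valence 4) → 0 H
  atom 12: O, bond orders sum to 2 (valence 2) → 0 H
  atom 13: C, bond orders sum to 3 (valence 4) → 1 H
  atom 14: C, bond orders sum to 3 (valence 4) → 1 H
  atom 15: N, bond orders sum to 1 (valence 3) → 2 H
Totals → C:10, H:14, F:3, N:1, O:1.
In Hill order: C10H14F3NO.

C10H14F3NO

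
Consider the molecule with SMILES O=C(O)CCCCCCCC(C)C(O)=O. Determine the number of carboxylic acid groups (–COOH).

The carboxylic acid motif appears at heavy-atom positions 2, 13 in the SMILES.
Carboxylic acid count: 2.

2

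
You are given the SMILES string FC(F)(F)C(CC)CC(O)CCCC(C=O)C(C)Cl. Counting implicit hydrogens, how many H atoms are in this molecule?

Walk through each heavy atom and fill implicit hydrogens from standard valence (C 4, N 3, O 2, S 2, halogen 1):
  atom 1: F (halogen, monovalent) → 0 H
  atom 2: C, bond orders sum to 4 (valence 4) → 0 H
  atom 3: F (halogen, monovalent) → 0 H
  atom 4: F (halogen, monovalent) → 0 H
  atom 5: C, bond orders sum to 3 (valence 4) → 1 H
  atom 6: C, bond orders sum to 2 (valence 4) → 2 H
  atom 7: C, bond orders sum to 1 (valence 4) → 3 H
  atom 8: C, bond orders sum to 2 (valence 4) → 2 H
  atom 9: C, bond orders sum to 3 (valence 4) → 1 H
  atom 10: O, bond orders sum to 1 (valence 2) → 1 H
  atom 11: C, bond orders sum to 2 (valence 4) → 2 H
  atom 12: C, bond orders sum to 2 (valence 4) → 2 H
  atom 13: C, bond orders sum to 2 (valence 4) → 2 H
  atom 14: C, bond orders sum to 3 (valence 4) → 1 H
  atom 15: C, bond orders sum to 3 (valence 4) → 1 H
  atom 16: O, bond orders sum to 2 (valence 2) → 0 H
  atom 17: C, bond orders sum to 3 (valence 4) → 1 H
  atom 18: C, bond orders sum to 1 (valence 4) → 3 H
  atom 19: Cl (halogen, monovalent) → 0 H
Total hydrogens: 22.

22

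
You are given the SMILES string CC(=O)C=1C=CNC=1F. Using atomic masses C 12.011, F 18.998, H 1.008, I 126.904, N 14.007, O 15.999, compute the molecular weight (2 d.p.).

First, the molecular formula is C6H6FNO (counting implicit H from valence).
  C: 6 × 12.011 = 72.066
  F: 1 × 18.998 = 18.998
  H: 6 × 1.008 = 6.048
  N: 1 × 14.007 = 14.007
  O: 1 × 15.999 = 15.999
Sum: 6×12.011 + 1×18.998 + 6×1.008 + 1×14.007 + 1×15.999 = 127.118 → 127.12 g/mol.

127.12 g/mol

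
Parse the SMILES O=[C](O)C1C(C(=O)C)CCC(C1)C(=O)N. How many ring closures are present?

In SMILES, each pair of matching ring-closure digits denotes one ring-closing bond; the number of such bonds equals the number of independent rings.
Ring-closure bonds here: 1.

1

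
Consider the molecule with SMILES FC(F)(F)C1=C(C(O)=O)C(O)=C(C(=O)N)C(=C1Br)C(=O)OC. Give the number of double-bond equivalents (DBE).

Molecular formula: C11H7BrF3NO6.
DoU = (2C + 2 + N − H − X) / 2, where X is the halogen count and O/S are ignored.
    = (2·11 + 2 + 1 − 7 − 4) / 2 = 14 / 2 = 7.

7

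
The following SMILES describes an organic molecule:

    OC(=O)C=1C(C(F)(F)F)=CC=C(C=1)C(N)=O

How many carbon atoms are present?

9

Count every carbon token in the SMILES (each C, including those in ring-closure positions and inside branches).
Carbon count: 9.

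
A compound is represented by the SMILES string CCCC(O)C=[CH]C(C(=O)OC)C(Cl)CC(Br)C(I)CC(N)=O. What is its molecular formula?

Walk through each heavy atom and fill implicit hydrogens from standard valence (C 4, N 3, O 2, S 2, halogen 1):
  atom 1: C, bond orders sum to 1 (valence 4) → 3 H
  atom 2: C, bond orders sum to 2 (valence 4) → 2 H
  atom 3: C, bond orders sum to 2 (valence 4) → 2 H
  atom 4: C, bond orders sum to 3 (valence 4) → 1 H
  atom 5: O, bond orders sum to 1 (valence 2) → 1 H
  atom 6: C, bond orders sum to 3 (valence 4) → 1 H
  atom 7: C with explicit H count 1
  atom 8: C, bond orders sum to 3 (valence 4) → 1 H
  atom 9: C, bond orders sum to 4 (valence 4) → 0 H
  atom 10: O, bond orders sum to 2 (valence 2) → 0 H
  atom 11: O, bond orders sum to 2 (valence 2) → 0 H
  atom 12: C, bond orders sum to 1 (valence 4) → 3 H
  atom 13: C, bond orders sum to 3 (valence 4) → 1 H
  atom 14: Cl (halogen, monovalent) → 0 H
  atom 15: C, bond orders sum to 2 (valence 4) → 2 H
  atom 16: C, bond orders sum to 3 (valence 4) → 1 H
  atom 17: Br (halogen, monovalent) → 0 H
  atom 18: C, bond orders sum to 3 (valence 4) → 1 H
  atom 19: I (halogen, monovalent) → 0 H
  atom 20: C, bond orders sum to 2 (valence 4) → 2 H
  atom 21: C, bond orders sum to 4 (valence 4) → 0 H
  atom 22: N, bond orders sum to 1 (valence 3) → 2 H
  atom 23: O, bond orders sum to 2 (valence 2) → 0 H
Totals → C:15, H:24, Br:1, Cl:1, I:1, N:1, O:4.

C15H24BrClINO4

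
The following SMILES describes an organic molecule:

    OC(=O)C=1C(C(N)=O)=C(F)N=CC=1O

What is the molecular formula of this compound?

Walk through each heavy atom and fill implicit hydrogens from standard valence (C 4, N 3, O 2, S 2, halogen 1):
  atom 1: O, bond orders sum to 1 (valence 2) → 1 H
  atom 2: C, bond orders sum to 4 (valence 4) → 0 H
  atom 3: O, bond orders sum to 2 (valence 2) → 0 H
  atom 4: C, bond orders sum to 4 (valence 4) → 0 H
  atom 5: C, bond orders sum to 4 (valence 4) → 0 H
  atom 6: C, bond orders sum to 4 (valence 4) → 0 H
  atom 7: N, bond orders sum to 1 (valence 3) → 2 H
  atom 8: O, bond orders sum to 2 (valence 2) → 0 H
  atom 9: C, bond orders sum to 4 (valence 4) → 0 H
  atom 10: F (halogen, monovalent) → 0 H
  atom 11: N, bond orders sum to 3 (valence 3) → 0 H
  atom 12: C, bond orders sum to 3 (valence 4) → 1 H
  atom 13: C, bond orders sum to 4 (valence 4) → 0 H
  atom 14: O, bond orders sum to 1 (valence 2) → 1 H
Totals → C:7, H:5, F:1, N:2, O:4.
In Hill order: C7H5FN2O4.

C7H5FN2O4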